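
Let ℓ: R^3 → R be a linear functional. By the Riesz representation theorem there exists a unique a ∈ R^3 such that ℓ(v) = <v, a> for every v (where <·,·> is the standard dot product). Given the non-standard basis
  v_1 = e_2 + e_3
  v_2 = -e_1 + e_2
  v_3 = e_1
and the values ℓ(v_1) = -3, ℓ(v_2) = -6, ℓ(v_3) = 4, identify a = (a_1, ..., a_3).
a = (4, -2, -1)

Write a = (a_1, ..., a_3) in the standard basis. For each basis vector v_i, ℓ(v_i) = <v_i, a> is a linear equation in the a_j's. Collect the n equations into a matrix system V a = ℓ, where row i of V is v_i (expressed in the standard basis). Since V is invertible (lower-triangular with 1s on the diagonal, up to permutation), solve by back-substitution:
  V =
[[0, 1, 1],
 [-1, 1, 0],
 [1, 0, 0]]
  V a = (-3, -6, 4)
Solving gives a = (4, -2, -1).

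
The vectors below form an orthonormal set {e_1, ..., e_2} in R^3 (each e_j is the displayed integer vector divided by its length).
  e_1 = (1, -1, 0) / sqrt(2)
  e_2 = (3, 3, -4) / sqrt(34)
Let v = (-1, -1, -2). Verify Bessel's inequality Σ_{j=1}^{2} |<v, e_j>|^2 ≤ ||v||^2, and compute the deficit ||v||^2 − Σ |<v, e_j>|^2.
Σ |<v, e_j>|^2 = 2/17; ||v||^2 = 6; deficit = 100/17

Write each e_j = u_j / sqrt(<u_j, u_j>) where u_j is the displayed integer vector. Then <v, e_j> = <v, u_j> / sqrt(<u_j, u_j>), so |<v, e_j>|^2 = <v, u_j>^2 / <u_j, u_j>.
Coefficients: <v, e_1> = 0/sqrt(2), <v, e_2> = 2/sqrt(34).
Square and sum: Σ |<v, e_j>|^2 = 2/17.
Compute ||v||^2 = v·v = 6.
Deficit = 6 − 2/17 = 100/17 ≥ 0, confirming Bessel's inequality. (The deficit equals ||v − Σ <v,e_j> e_j||^2, the squared distance from v to span{e_j}.)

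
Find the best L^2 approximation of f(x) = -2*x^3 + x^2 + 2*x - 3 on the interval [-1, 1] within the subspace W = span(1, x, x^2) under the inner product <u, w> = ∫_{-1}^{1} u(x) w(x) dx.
g(x) = x^2 + 4*x/5 - 3

The best approximation g ∈ W is the orthogonal projection of f onto W. Writing g = a_0 + a_1 x + a_2 x^2, the coefficients solve the normal equations G · a = b where
  G_{ij} = <φ_i, φ_j> and b_i = <f, φ_i>, with φ_0 = 1, φ_1 = x, φ_2 = x^2.
G =
  [2, 0, 2/3]
  [0, 2/3, 0]
  [2/3, 0, 2/5],
b = (-16/3, 8/15, -8/5).
Solving gives a_0 = -3, a_1 = 4/5, a_2 = 1, so
  g(x) = x^2 + 4*x/5 - 3.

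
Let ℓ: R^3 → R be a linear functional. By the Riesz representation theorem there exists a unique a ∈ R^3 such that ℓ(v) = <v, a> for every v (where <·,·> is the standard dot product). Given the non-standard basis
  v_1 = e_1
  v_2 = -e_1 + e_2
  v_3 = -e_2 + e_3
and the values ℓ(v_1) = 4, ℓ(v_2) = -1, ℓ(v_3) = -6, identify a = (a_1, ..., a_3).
a = (4, 3, -3)

Write a = (a_1, ..., a_3) in the standard basis. For each basis vector v_i, ℓ(v_i) = <v_i, a> is a linear equation in the a_j's. Collect the n equations into a matrix system V a = ℓ, where row i of V is v_i (expressed in the standard basis). Since V is invertible (lower-triangular with 1s on the diagonal, up to permutation), solve by back-substitution:
  V =
[[1, 0, 0],
 [-1, 1, 0],
 [0, -1, 1]]
  V a = (4, -1, -6)
Solving gives a = (4, 3, -3).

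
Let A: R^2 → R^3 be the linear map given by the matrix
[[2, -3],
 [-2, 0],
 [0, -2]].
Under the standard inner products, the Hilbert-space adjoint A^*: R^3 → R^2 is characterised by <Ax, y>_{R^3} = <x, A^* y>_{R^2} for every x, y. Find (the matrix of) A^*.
A^* = A^T =
[[2, -2, 0],
 [-3, 0, -2]]

For real matrices with standard dot products, the defining identity <Ax, y> = <x, A^* y> gives (Ax)^T y = x^T (A^*) y, i.e. x^T A^T y = x^T (A^*) y. Since this holds for all x, y, we must have A^* = A^T. Therefore
A^* =
[[2, -2, 0],
 [-3, 0, -2]].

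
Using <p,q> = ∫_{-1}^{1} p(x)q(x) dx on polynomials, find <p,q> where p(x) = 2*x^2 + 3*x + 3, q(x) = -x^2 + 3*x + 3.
<p,q> = 126/5

Expand the product: p(x)·q(x) = -2*x^4 + 3*x^3 + 12*x^2 + 18*x + 9.
∫_{-1}^{1} of each monomial x^k gives [2/(k+1) if k even, 0 if k odd]. Integrating term-by-term (or equivalently evaluating the antiderivative F(x) = -2*x^5/5 + 3*x^4/4 + 4*x^3 + 9*x^2 + 9*x at the endpoints):
  F(1) − F(−1) = 447/20 − (-57/20) = 126/5.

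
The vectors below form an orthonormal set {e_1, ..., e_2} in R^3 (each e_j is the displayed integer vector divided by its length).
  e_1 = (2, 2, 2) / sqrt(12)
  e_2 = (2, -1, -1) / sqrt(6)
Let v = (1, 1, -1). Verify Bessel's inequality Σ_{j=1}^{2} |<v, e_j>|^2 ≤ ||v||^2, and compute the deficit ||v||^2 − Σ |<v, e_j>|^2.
Σ |<v, e_j>|^2 = 1; ||v||^2 = 3; deficit = 2

Write each e_j = u_j / sqrt(<u_j, u_j>) where u_j is the displayed integer vector. Then <v, e_j> = <v, u_j> / sqrt(<u_j, u_j>), so |<v, e_j>|^2 = <v, u_j>^2 / <u_j, u_j>.
Coefficients: <v, e_1> = 2/sqrt(12), <v, e_2> = 2/sqrt(6).
Square and sum: Σ |<v, e_j>|^2 = 1.
Compute ||v||^2 = v·v = 3.
Deficit = 3 − 1 = 2 ≥ 0, confirming Bessel's inequality. (The deficit equals ||v − Σ <v,e_j> e_j||^2, the squared distance from v to span{e_j}.)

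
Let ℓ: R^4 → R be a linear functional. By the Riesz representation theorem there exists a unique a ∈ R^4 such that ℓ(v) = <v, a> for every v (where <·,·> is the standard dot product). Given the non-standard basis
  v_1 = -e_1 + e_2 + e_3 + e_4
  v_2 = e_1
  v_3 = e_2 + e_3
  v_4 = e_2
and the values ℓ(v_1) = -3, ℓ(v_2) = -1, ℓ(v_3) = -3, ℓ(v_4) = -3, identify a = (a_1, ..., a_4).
a = (-1, -3, 0, -1)

Write a = (a_1, ..., a_4) in the standard basis. For each basis vector v_i, ℓ(v_i) = <v_i, a> is a linear equation in the a_j's. Collect the n equations into a matrix system V a = ℓ, where row i of V is v_i (expressed in the standard basis). Since V is invertible (lower-triangular with 1s on the diagonal, up to permutation), solve by back-substitution:
  V =
[[-1, 1, 1, 1],
 [1, 0, 0, 0],
 [0, 1, 1, 0],
 [0, 1, 0, 0]]
  V a = (-3, -1, -3, -3)
Solving gives a = (-1, -3, 0, -1).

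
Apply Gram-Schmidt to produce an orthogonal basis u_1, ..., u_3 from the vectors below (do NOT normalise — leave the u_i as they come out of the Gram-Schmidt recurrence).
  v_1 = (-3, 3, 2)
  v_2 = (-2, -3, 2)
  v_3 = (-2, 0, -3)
Orthogonal basis:
  u_1 = (-3, 3, 2)
  u_2 = (-41/22, -69/22, 21/11)
  u_3 = (-828/373, -138/373, -1035/373)

Apply the Gram-Schmidt recurrence
  u_1 = v_1
  u_i = v_i − Σ_{j<i} ((v_i · u_j) / (u_j · u_j)) · u_j.

Step by step this gives:
  u_1 = (-3, 3, 2)
  u_2 = (-41/22, -69/22, 21/11)
  u_3 = (-828/373, -138/373, -1035/373)

Orthogonality check:
  u_2 · u_1 = 0 (should be 0)
  u_3 · u_1 = 0 (should be 0)
  u_3 · u_2 = 0 (should be 0)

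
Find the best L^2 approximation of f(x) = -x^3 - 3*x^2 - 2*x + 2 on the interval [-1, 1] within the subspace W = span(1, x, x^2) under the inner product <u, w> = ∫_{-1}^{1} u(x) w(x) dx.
g(x) = -3*x^2 - 13*x/5 + 2

The best approximation g ∈ W is the orthogonal projection of f onto W. Writing g = a_0 + a_1 x + a_2 x^2, the coefficients solve the normal equations G · a = b where
  G_{ij} = <φ_i, φ_j> and b_i = <f, φ_i>, with φ_0 = 1, φ_1 = x, φ_2 = x^2.
G =
  [2, 0, 2/3]
  [0, 2/3, 0]
  [2/3, 0, 2/5],
b = (2, -26/15, 2/15).
Solving gives a_0 = 2, a_1 = -13/5, a_2 = -3, so
  g(x) = -3*x^2 - 13*x/5 + 2.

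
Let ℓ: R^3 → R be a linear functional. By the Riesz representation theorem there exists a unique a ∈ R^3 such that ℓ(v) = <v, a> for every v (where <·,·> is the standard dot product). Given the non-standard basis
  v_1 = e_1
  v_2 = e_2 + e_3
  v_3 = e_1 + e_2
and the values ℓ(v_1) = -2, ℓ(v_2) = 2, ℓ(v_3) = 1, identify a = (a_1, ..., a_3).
a = (-2, 3, -1)

Write a = (a_1, ..., a_3) in the standard basis. For each basis vector v_i, ℓ(v_i) = <v_i, a> is a linear equation in the a_j's. Collect the n equations into a matrix system V a = ℓ, where row i of V is v_i (expressed in the standard basis). Since V is invertible (lower-triangular with 1s on the diagonal, up to permutation), solve by back-substitution:
  V =
[[1, 0, 0],
 [0, 1, 1],
 [1, 1, 0]]
  V a = (-2, 2, 1)
Solving gives a = (-2, 3, -1).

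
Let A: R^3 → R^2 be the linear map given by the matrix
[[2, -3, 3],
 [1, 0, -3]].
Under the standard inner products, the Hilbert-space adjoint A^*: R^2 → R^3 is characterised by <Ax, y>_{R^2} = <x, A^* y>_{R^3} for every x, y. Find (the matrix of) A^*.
A^* = A^T =
[[2, 1],
 [-3, 0],
 [3, -3]]

For real matrices with standard dot products, the defining identity <Ax, y> = <x, A^* y> gives (Ax)^T y = x^T (A^*) y, i.e. x^T A^T y = x^T (A^*) y. Since this holds for all x, y, we must have A^* = A^T. Therefore
A^* =
[[2, 1],
 [-3, 0],
 [3, -3]].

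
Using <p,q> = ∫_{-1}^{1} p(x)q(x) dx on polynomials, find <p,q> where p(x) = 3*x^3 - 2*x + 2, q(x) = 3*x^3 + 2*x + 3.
<p,q> = 250/21

Expand the product: p(x)·q(x) = 9*x^6 + 15*x^3 - 4*x^2 - 2*x + 6.
∫_{-1}^{1} of each monomial x^k gives [2/(k+1) if k even, 0 if k odd]. Integrating term-by-term (or equivalently evaluating the antiderivative F(x) = 9*x^7/7 + 15*x^4/4 - 4*x^3/3 - x^2 + 6*x at the endpoints):
  F(1) − F(−1) = 731/84 − (-269/84) = 250/21.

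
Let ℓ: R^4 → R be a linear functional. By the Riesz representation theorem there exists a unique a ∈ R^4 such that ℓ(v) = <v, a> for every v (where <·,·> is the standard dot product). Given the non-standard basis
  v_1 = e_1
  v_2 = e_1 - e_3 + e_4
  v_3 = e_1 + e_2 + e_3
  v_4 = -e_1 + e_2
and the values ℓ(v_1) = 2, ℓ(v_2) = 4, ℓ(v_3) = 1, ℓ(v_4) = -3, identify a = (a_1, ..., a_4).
a = (2, -1, 0, 2)

Write a = (a_1, ..., a_4) in the standard basis. For each basis vector v_i, ℓ(v_i) = <v_i, a> is a linear equation in the a_j's. Collect the n equations into a matrix system V a = ℓ, where row i of V is v_i (expressed in the standard basis). Since V is invertible (lower-triangular with 1s on the diagonal, up to permutation), solve by back-substitution:
  V =
[[1, 0, 0, 0],
 [1, 0, -1, 1],
 [1, 1, 1, 0],
 [-1, 1, 0, 0]]
  V a = (2, 4, 1, -3)
Solving gives a = (2, -1, 0, 2).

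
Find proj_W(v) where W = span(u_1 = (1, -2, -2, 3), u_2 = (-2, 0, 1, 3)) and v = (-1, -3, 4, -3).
proj_W(v) = (-165/227, 306/227, 312/227, -441/227)

Set up U = [u_1 | ... | u_2] ∈ R^(4×2). The projector onto W = col(U) is P = U (U^T U)^(-1) U^T.
Compute U^T U =
  [18, 5]
  [5, 14],
and U^T v = (-12, -3).
Solve U^T U · c = U^T v for the coefficients: c = (-153/227, 6/227). The projection is proj_W(v) = U c.
Check: (v - proj_W(v)) · u_1 = 0  (should be 0).
Check: (v - proj_W(v)) · u_2 = 0  (should be 0).
Result: proj_W(v) = (-165/227, 306/227, 312/227, -441/227).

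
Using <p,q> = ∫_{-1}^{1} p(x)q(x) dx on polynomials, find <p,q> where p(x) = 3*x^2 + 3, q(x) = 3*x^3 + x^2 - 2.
<p,q> = -64/5

Expand the product: p(x)·q(x) = 9*x^5 + 3*x^4 + 9*x^3 - 3*x^2 - 6.
∫_{-1}^{1} of each monomial x^k gives [2/(k+1) if k even, 0 if k odd]. Integrating term-by-term (or equivalently evaluating the antiderivative F(x) = 3*x^6/2 + 3*x^5/5 + 9*x^4/4 - x^3 - 6*x at the endpoints):
  F(1) − F(−1) = -53/20 − (203/20) = -64/5.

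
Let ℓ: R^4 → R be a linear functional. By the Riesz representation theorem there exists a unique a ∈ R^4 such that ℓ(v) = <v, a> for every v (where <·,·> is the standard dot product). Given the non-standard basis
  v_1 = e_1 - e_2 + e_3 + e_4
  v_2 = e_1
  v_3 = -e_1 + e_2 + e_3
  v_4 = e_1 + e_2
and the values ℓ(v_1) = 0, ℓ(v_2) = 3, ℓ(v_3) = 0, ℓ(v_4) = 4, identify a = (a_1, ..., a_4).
a = (3, 1, 2, -4)

Write a = (a_1, ..., a_4) in the standard basis. For each basis vector v_i, ℓ(v_i) = <v_i, a> is a linear equation in the a_j's. Collect the n equations into a matrix system V a = ℓ, where row i of V is v_i (expressed in the standard basis). Since V is invertible (lower-triangular with 1s on the diagonal, up to permutation), solve by back-substitution:
  V =
[[1, -1, 1, 1],
 [1, 0, 0, 0],
 [-1, 1, 1, 0],
 [1, 1, 0, 0]]
  V a = (0, 3, 0, 4)
Solving gives a = (3, 1, 2, -4).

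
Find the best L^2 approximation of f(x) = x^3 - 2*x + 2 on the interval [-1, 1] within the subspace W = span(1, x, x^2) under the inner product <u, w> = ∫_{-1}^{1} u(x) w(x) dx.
g(x) = 2 - 7*x/5

The best approximation g ∈ W is the orthogonal projection of f onto W. Writing g = a_0 + a_1 x + a_2 x^2, the coefficients solve the normal equations G · a = b where
  G_{ij} = <φ_i, φ_j> and b_i = <f, φ_i>, with φ_0 = 1, φ_1 = x, φ_2 = x^2.
G =
  [2, 0, 2/3]
  [0, 2/3, 0]
  [2/3, 0, 2/5],
b = (4, -14/15, 4/3).
Solving gives a_0 = 2, a_1 = -7/5, a_2 = 0, so
  g(x) = 2 - 7*x/5.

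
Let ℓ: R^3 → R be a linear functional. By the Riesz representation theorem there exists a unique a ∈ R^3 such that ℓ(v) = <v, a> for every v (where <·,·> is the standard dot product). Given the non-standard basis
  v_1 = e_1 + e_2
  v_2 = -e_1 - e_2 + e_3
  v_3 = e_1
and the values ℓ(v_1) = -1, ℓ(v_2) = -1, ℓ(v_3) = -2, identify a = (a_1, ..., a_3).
a = (-2, 1, -2)

Write a = (a_1, ..., a_3) in the standard basis. For each basis vector v_i, ℓ(v_i) = <v_i, a> is a linear equation in the a_j's. Collect the n equations into a matrix system V a = ℓ, where row i of V is v_i (expressed in the standard basis). Since V is invertible (lower-triangular with 1s on the diagonal, up to permutation), solve by back-substitution:
  V =
[[1, 1, 0],
 [-1, -1, 1],
 [1, 0, 0]]
  V a = (-1, -1, -2)
Solving gives a = (-2, 1, -2).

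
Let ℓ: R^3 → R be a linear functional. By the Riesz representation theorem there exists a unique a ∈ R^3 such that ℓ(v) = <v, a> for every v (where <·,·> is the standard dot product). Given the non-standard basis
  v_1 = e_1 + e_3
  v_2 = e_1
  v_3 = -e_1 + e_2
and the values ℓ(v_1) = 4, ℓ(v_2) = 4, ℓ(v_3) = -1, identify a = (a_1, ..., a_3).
a = (4, 3, 0)

Write a = (a_1, ..., a_3) in the standard basis. For each basis vector v_i, ℓ(v_i) = <v_i, a> is a linear equation in the a_j's. Collect the n equations into a matrix system V a = ℓ, where row i of V is v_i (expressed in the standard basis). Since V is invertible (lower-triangular with 1s on the diagonal, up to permutation), solve by back-substitution:
  V =
[[1, 0, 1],
 [1, 0, 0],
 [-1, 1, 0]]
  V a = (4, 4, -1)
Solving gives a = (4, 3, 0).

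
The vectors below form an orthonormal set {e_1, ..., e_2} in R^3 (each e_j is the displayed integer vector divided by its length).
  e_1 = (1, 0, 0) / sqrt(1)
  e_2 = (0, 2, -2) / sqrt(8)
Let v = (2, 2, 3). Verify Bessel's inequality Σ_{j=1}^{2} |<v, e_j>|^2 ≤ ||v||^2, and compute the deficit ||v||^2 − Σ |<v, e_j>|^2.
Σ |<v, e_j>|^2 = 9/2; ||v||^2 = 17; deficit = 25/2

Write each e_j = u_j / sqrt(<u_j, u_j>) where u_j is the displayed integer vector. Then <v, e_j> = <v, u_j> / sqrt(<u_j, u_j>), so |<v, e_j>|^2 = <v, u_j>^2 / <u_j, u_j>.
Coefficients: <v, e_1> = 2/sqrt(1), <v, e_2> = -2/sqrt(8).
Square and sum: Σ |<v, e_j>|^2 = 9/2.
Compute ||v||^2 = v·v = 17.
Deficit = 17 − 9/2 = 25/2 ≥ 0, confirming Bessel's inequality. (The deficit equals ||v − Σ <v,e_j> e_j||^2, the squared distance from v to span{e_j}.)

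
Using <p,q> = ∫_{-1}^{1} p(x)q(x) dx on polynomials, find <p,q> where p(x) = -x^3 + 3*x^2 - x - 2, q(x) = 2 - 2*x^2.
<p,q> = -56/15

Expand the product: p(x)·q(x) = 2*x^5 - 6*x^4 + 10*x^2 - 2*x - 4.
∫_{-1}^{1} of each monomial x^k gives [2/(k+1) if k even, 0 if k odd]. Integrating term-by-term (or equivalently evaluating the antiderivative F(x) = x^6/3 - 6*x^5/5 + 10*x^3/3 - x^2 - 4*x at the endpoints):
  F(1) − F(−1) = -38/15 − (6/5) = -56/15.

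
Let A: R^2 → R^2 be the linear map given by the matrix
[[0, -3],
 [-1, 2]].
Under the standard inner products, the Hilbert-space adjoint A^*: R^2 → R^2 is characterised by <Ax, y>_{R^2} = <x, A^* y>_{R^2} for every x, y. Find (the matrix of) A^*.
A^* = A^T =
[[0, -1],
 [-3, 2]]

For real matrices with standard dot products, the defining identity <Ax, y> = <x, A^* y> gives (Ax)^T y = x^T (A^*) y, i.e. x^T A^T y = x^T (A^*) y. Since this holds for all x, y, we must have A^* = A^T. Therefore
A^* =
[[0, -1],
 [-3, 2]].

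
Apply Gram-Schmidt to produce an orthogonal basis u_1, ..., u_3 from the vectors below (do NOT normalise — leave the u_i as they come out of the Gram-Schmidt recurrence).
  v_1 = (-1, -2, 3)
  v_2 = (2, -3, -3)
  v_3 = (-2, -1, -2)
Orthogonal basis:
  u_1 = (-1, -2, 3)
  u_2 = (23/14, -26/7, -27/14)
  u_3 = (-705/283, -141/283, -329/283)

Apply the Gram-Schmidt recurrence
  u_1 = v_1
  u_i = v_i − Σ_{j<i} ((v_i · u_j) / (u_j · u_j)) · u_j.

Step by step this gives:
  u_1 = (-1, -2, 3)
  u_2 = (23/14, -26/7, -27/14)
  u_3 = (-705/283, -141/283, -329/283)

Orthogonality check:
  u_2 · u_1 = 0 (should be 0)
  u_3 · u_1 = 0 (should be 0)
  u_3 · u_2 = 0 (should be 0)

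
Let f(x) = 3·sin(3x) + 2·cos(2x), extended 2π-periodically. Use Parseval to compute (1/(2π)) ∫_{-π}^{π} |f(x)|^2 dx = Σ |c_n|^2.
Σ |c_n|^2 = 13/2

Expand |f|^2 and use orthogonality of {sin(nx), cos(mx)} on [-π, π]:
  ∫_{-π}^{π} sin(nx)^2 dx = π, ∫ cos(mx)^2 dx = π, and cross terms integrate to 0.
So ∫_{-π}^{π} f(x)^2 dx = 3^2 · π + 2^2 · π = (9 + 4)π.
Divide by 2π: (9 + 4)/2 = 13/2.
By Parseval, this equals Σ |c_n|^2.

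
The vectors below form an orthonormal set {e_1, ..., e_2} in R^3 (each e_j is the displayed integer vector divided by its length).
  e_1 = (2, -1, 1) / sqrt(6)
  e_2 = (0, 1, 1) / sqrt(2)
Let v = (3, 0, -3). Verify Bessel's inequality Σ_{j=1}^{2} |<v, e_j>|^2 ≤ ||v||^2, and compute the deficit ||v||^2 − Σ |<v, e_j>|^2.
Σ |<v, e_j>|^2 = 6; ||v||^2 = 18; deficit = 12

Write each e_j = u_j / sqrt(<u_j, u_j>) where u_j is the displayed integer vector. Then <v, e_j> = <v, u_j> / sqrt(<u_j, u_j>), so |<v, e_j>|^2 = <v, u_j>^2 / <u_j, u_j>.
Coefficients: <v, e_1> = 3/sqrt(6), <v, e_2> = -3/sqrt(2).
Square and sum: Σ |<v, e_j>|^2 = 6.
Compute ||v||^2 = v·v = 18.
Deficit = 18 − 6 = 12 ≥ 0, confirming Bessel's inequality. (The deficit equals ||v − Σ <v,e_j> e_j||^2, the squared distance from v to span{e_j}.)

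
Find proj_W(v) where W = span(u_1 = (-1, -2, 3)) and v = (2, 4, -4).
proj_W(v) = (11/7, 22/7, -33/7)

Set up U = [u_1 | ... | u_1] ∈ R^(3×1). The projector onto W = col(U) is P = U (U^T U)^(-1) U^T.
Compute U^T U =
  [14],
and U^T v = (-22).
Solve U^T U · c = U^T v for the coefficients: c = (-11/7). The projection is proj_W(v) = U c.
Check: (v - proj_W(v)) · u_1 = 0  (should be 0).
Result: proj_W(v) = (11/7, 22/7, -33/7).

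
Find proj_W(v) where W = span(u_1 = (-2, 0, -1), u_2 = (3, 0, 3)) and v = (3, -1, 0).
proj_W(v) = (3, 0, 0)

Set up U = [u_1 | ... | u_2] ∈ R^(3×2). The projector onto W = col(U) is P = U (U^T U)^(-1) U^T.
Compute U^T U =
  [5, -9]
  [-9, 18],
and U^T v = (-6, 9).
Solve U^T U · c = U^T v for the coefficients: c = (-3, -1). The projection is proj_W(v) = U c.
Check: (v - proj_W(v)) · u_1 = 0  (should be 0).
Check: (v - proj_W(v)) · u_2 = 0  (should be 0).
Result: proj_W(v) = (3, 0, 0).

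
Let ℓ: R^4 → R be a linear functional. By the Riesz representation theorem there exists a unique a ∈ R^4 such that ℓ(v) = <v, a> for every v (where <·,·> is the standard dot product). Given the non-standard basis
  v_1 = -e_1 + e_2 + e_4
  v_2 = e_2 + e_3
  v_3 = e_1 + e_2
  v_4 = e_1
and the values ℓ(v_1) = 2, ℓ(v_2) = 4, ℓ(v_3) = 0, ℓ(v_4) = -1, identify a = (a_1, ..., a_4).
a = (-1, 1, 3, 0)

Write a = (a_1, ..., a_4) in the standard basis. For each basis vector v_i, ℓ(v_i) = <v_i, a> is a linear equation in the a_j's. Collect the n equations into a matrix system V a = ℓ, where row i of V is v_i (expressed in the standard basis). Since V is invertible (lower-triangular with 1s on the diagonal, up to permutation), solve by back-substitution:
  V =
[[-1, 1, 0, 1],
 [0, 1, 1, 0],
 [1, 1, 0, 0],
 [1, 0, 0, 0]]
  V a = (2, 4, 0, -1)
Solving gives a = (-1, 1, 3, 0).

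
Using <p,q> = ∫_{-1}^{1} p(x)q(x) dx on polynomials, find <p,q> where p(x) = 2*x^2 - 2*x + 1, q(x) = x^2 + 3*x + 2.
<p,q> = 62/15

Expand the product: p(x)·q(x) = 2*x^4 + 4*x^3 - x^2 - x + 2.
∫_{-1}^{1} of each monomial x^k gives [2/(k+1) if k even, 0 if k odd]. Integrating term-by-term (or equivalently evaluating the antiderivative F(x) = 2*x^5/5 + x^4 - x^3/3 - x^2/2 + 2*x at the endpoints):
  F(1) − F(−1) = 77/30 − (-47/30) = 62/15.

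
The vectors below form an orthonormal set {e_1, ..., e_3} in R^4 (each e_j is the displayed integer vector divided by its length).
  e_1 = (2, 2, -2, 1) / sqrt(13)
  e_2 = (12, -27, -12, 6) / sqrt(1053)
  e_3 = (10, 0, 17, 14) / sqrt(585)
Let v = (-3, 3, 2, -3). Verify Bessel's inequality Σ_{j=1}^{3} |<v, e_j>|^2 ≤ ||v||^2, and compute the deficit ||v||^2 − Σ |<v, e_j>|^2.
Σ |<v, e_j>|^2 = 1966/65; ||v||^2 = 31; deficit = 49/65

Write each e_j = u_j / sqrt(<u_j, u_j>) where u_j is the displayed integer vector. Then <v, e_j> = <v, u_j> / sqrt(<u_j, u_j>), so |<v, e_j>|^2 = <v, u_j>^2 / <u_j, u_j>.
Coefficients: <v, e_1> = -7/sqrt(13), <v, e_2> = -159/sqrt(1053), <v, e_3> = -38/sqrt(585).
Square and sum: Σ |<v, e_j>|^2 = 1966/65.
Compute ||v||^2 = v·v = 31.
Deficit = 31 − 1966/65 = 49/65 ≥ 0, confirming Bessel's inequality. (The deficit equals ||v − Σ <v,e_j> e_j||^2, the squared distance from v to span{e_j}.)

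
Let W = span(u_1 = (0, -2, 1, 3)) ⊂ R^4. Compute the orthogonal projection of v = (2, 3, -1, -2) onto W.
proj_W(v) = (0, 13/7, -13/14, -39/14)

Set up U = [u_1 | ... | u_1] ∈ R^(4×1). The projector onto W = col(U) is P = U (U^T U)^(-1) U^T.
Compute U^T U =
  [14],
and U^T v = (-13).
Solve U^T U · c = U^T v for the coefficients: c = (-13/14). The projection is proj_W(v) = U c.
Check: (v - proj_W(v)) · u_1 = 0  (should be 0).
Result: proj_W(v) = (0, 13/7, -13/14, -39/14).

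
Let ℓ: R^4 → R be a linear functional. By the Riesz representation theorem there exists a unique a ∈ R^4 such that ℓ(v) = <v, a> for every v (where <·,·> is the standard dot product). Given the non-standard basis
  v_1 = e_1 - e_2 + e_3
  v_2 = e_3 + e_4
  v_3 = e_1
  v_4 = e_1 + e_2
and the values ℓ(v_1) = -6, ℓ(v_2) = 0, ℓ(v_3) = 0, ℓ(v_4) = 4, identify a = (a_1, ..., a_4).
a = (0, 4, -2, 2)

Write a = (a_1, ..., a_4) in the standard basis. For each basis vector v_i, ℓ(v_i) = <v_i, a> is a linear equation in the a_j's. Collect the n equations into a matrix system V a = ℓ, where row i of V is v_i (expressed in the standard basis). Since V is invertible (lower-triangular with 1s on the diagonal, up to permutation), solve by back-substitution:
  V =
[[1, -1, 1, 0],
 [0, 0, 1, 1],
 [1, 0, 0, 0],
 [1, 1, 0, 0]]
  V a = (-6, 0, 0, 4)
Solving gives a = (0, 4, -2, 2).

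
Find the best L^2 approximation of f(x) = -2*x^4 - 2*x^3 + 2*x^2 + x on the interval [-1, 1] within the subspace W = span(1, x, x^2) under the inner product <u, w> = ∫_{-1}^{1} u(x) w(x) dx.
g(x) = 2*x^2/7 - x/5 + 6/35

The best approximation g ∈ W is the orthogonal projection of f onto W. Writing g = a_0 + a_1 x + a_2 x^2, the coefficients solve the normal equations G · a = b where
  G_{ij} = <φ_i, φ_j> and b_i = <f, φ_i>, with φ_0 = 1, φ_1 = x, φ_2 = x^2.
G =
  [2, 0, 2/3]
  [0, 2/3, 0]
  [2/3, 0, 2/5],
b = (8/15, -2/15, 8/35).
Solving gives a_0 = 6/35, a_1 = -1/5, a_2 = 2/7, so
  g(x) = 2*x^2/7 - x/5 + 6/35.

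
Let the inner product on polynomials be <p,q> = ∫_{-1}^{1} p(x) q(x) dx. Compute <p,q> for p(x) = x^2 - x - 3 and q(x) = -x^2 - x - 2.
<p,q> = 194/15

Expand the product: p(x)·q(x) = -x^4 + 2*x^2 + 5*x + 6.
∫_{-1}^{1} of each monomial x^k gives [2/(k+1) if k even, 0 if k odd]. Integrating term-by-term (or equivalently evaluating the antiderivative F(x) = -x^5/5 + 2*x^3/3 + 5*x^2/2 + 6*x at the endpoints):
  F(1) − F(−1) = 269/30 − (-119/30) = 194/15.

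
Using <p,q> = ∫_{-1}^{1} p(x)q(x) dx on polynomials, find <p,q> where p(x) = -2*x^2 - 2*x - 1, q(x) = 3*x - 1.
<p,q> = -2/3

Expand the product: p(x)·q(x) = -6*x^3 - 4*x^2 - x + 1.
∫_{-1}^{1} of each monomial x^k gives [2/(k+1) if k even, 0 if k odd]. Integrating term-by-term (or equivalently evaluating the antiderivative F(x) = -3*x^4/2 - 4*x^3/3 - x^2/2 + x at the endpoints):
  F(1) − F(−1) = -7/3 − (-5/3) = -2/3.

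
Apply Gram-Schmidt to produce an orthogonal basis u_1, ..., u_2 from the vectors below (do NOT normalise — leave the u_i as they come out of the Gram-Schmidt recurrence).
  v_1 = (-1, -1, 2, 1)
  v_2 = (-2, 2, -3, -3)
Orthogonal basis:
  u_1 = (-1, -1, 2, 1)
  u_2 = (-23/7, 5/7, -3/7, -12/7)

Apply the Gram-Schmidt recurrence
  u_1 = v_1
  u_i = v_i − Σ_{j<i} ((v_i · u_j) / (u_j · u_j)) · u_j.

Step by step this gives:
  u_1 = (-1, -1, 2, 1)
  u_2 = (-23/7, 5/7, -3/7, -12/7)

Orthogonality check:
  u_2 · u_1 = 0 (should be 0)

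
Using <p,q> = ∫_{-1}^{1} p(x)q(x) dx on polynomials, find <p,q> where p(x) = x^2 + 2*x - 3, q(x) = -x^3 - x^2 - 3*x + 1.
<p,q> = -128/15

Expand the product: p(x)·q(x) = -x^5 - 3*x^4 - 2*x^3 - 2*x^2 + 11*x - 3.
∫_{-1}^{1} of each monomial x^k gives [2/(k+1) if k even, 0 if k odd]. Integrating term-by-term (or equivalently evaluating the antiderivative F(x) = -x^6/6 - 3*x^5/5 - x^4/2 - 2*x^3/3 + 11*x^2/2 - 3*x at the endpoints):
  F(1) − F(−1) = 17/30 − (91/10) = -128/15.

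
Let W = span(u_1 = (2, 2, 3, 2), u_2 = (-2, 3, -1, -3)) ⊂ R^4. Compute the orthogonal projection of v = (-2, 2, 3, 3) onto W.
proj_W(v) = (268/217, 851/434, 15/7, 473/434)

Set up U = [u_1 | ... | u_2] ∈ R^(4×2). The projector onto W = col(U) is P = U (U^T U)^(-1) U^T.
Compute U^T U =
  [21, -7]
  [-7, 23],
and U^T v = (15, -2).
Solve U^T U · c = U^T v for the coefficients: c = (331/434, 9/62). The projection is proj_W(v) = U c.
Check: (v - proj_W(v)) · u_1 = 0  (should be 0).
Check: (v - proj_W(v)) · u_2 = 0  (should be 0).
Result: proj_W(v) = (268/217, 851/434, 15/7, 473/434).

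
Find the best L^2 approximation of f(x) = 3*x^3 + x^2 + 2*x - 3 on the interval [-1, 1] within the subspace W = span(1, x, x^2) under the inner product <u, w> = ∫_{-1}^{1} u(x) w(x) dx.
g(x) = x^2 + 19*x/5 - 3

The best approximation g ∈ W is the orthogonal projection of f onto W. Writing g = a_0 + a_1 x + a_2 x^2, the coefficients solve the normal equations G · a = b where
  G_{ij} = <φ_i, φ_j> and b_i = <f, φ_i>, with φ_0 = 1, φ_1 = x, φ_2 = x^2.
G =
  [2, 0, 2/3]
  [0, 2/3, 0]
  [2/3, 0, 2/5],
b = (-16/3, 38/15, -8/5).
Solving gives a_0 = -3, a_1 = 19/5, a_2 = 1, so
  g(x) = x^2 + 19*x/5 - 3.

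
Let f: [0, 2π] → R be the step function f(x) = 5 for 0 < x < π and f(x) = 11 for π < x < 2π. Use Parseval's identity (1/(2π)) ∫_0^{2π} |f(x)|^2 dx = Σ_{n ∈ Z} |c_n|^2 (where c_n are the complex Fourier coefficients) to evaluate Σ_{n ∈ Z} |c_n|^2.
Σ |c_n|^2 = 73

Parseval equates the L^2 energy of f (normalised by 1/(2π)) with the ℓ^2 sum of its Fourier coefficients: (1/(2π)) ∫_0^{2π} |f|^2 = Σ |c_n|^2.
Compute the left side: (1/(2π)) [∫_0^π 5^2 dx + ∫_π^{2π} 11^2 dx] = (1/(2π)) · (25π + 121π) = (25 + 121)/2 = 73.
So Σ_{n ∈ Z} |c_n|^2 = 73.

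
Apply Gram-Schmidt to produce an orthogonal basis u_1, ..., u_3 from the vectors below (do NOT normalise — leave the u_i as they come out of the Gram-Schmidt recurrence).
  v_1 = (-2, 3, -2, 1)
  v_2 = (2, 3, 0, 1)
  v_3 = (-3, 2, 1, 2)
Orthogonal basis:
  u_1 = (-2, 3, -2, 1)
  u_2 = (8/3, 2, 2/3, 2/3)
  u_3 = (-11/9, 1/3, 22/9, 13/9)

Apply the Gram-Schmidt recurrence
  u_1 = v_1
  u_i = v_i − Σ_{j<i} ((v_i · u_j) / (u_j · u_j)) · u_j.

Step by step this gives:
  u_1 = (-2, 3, -2, 1)
  u_2 = (8/3, 2, 2/3, 2/3)
  u_3 = (-11/9, 1/3, 22/9, 13/9)

Orthogonality check:
  u_2 · u_1 = 0 (should be 0)
  u_3 · u_1 = 0 (should be 0)
  u_3 · u_2 = 0 (should be 0)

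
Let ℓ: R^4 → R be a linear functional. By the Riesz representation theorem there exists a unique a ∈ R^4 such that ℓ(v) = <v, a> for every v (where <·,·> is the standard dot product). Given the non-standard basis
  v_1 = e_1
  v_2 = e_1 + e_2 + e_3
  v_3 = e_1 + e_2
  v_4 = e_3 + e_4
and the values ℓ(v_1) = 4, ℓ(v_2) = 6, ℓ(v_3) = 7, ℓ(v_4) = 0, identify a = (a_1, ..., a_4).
a = (4, 3, -1, 1)

Write a = (a_1, ..., a_4) in the standard basis. For each basis vector v_i, ℓ(v_i) = <v_i, a> is a linear equation in the a_j's. Collect the n equations into a matrix system V a = ℓ, where row i of V is v_i (expressed in the standard basis). Since V is invertible (lower-triangular with 1s on the diagonal, up to permutation), solve by back-substitution:
  V =
[[1, 0, 0, 0],
 [1, 1, 1, 0],
 [1, 1, 0, 0],
 [0, 0, 1, 1]]
  V a = (4, 6, 7, 0)
Solving gives a = (4, 3, -1, 1).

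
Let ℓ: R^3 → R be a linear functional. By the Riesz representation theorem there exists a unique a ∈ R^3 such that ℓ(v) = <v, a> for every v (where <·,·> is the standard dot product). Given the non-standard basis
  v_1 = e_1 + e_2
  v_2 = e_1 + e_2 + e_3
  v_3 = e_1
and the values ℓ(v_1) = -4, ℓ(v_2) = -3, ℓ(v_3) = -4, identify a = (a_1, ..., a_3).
a = (-4, 0, 1)

Write a = (a_1, ..., a_3) in the standard basis. For each basis vector v_i, ℓ(v_i) = <v_i, a> is a linear equation in the a_j's. Collect the n equations into a matrix system V a = ℓ, where row i of V is v_i (expressed in the standard basis). Since V is invertible (lower-triangular with 1s on the diagonal, up to permutation), solve by back-substitution:
  V =
[[1, 1, 0],
 [1, 1, 1],
 [1, 0, 0]]
  V a = (-4, -3, -4)
Solving gives a = (-4, 0, 1).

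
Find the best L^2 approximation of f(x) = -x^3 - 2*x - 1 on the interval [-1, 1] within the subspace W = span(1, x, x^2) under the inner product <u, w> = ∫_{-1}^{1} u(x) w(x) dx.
g(x) = -13*x/5 - 1

The best approximation g ∈ W is the orthogonal projection of f onto W. Writing g = a_0 + a_1 x + a_2 x^2, the coefficients solve the normal equations G · a = b where
  G_{ij} = <φ_i, φ_j> and b_i = <f, φ_i>, with φ_0 = 1, φ_1 = x, φ_2 = x^2.
G =
  [2, 0, 2/3]
  [0, 2/3, 0]
  [2/3, 0, 2/5],
b = (-2, -26/15, -2/3).
Solving gives a_0 = -1, a_1 = -13/5, a_2 = 0, so
  g(x) = -13*x/5 - 1.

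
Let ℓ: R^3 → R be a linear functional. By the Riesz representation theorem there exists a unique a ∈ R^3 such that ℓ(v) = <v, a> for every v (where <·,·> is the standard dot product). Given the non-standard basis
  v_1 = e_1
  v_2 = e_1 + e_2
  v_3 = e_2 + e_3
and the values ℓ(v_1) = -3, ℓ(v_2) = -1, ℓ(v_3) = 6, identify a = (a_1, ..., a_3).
a = (-3, 2, 4)

Write a = (a_1, ..., a_3) in the standard basis. For each basis vector v_i, ℓ(v_i) = <v_i, a> is a linear equation in the a_j's. Collect the n equations into a matrix system V a = ℓ, where row i of V is v_i (expressed in the standard basis). Since V is invertible (lower-triangular with 1s on the diagonal, up to permutation), solve by back-substitution:
  V =
[[1, 0, 0],
 [1, 1, 0],
 [0, 1, 1]]
  V a = (-3, -1, 6)
Solving gives a = (-3, 2, 4).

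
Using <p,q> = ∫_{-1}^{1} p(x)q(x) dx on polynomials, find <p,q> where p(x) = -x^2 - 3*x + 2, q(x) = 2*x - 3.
<p,q> = -14

Expand the product: p(x)·q(x) = -2*x^3 - 3*x^2 + 13*x - 6.
∫_{-1}^{1} of each monomial x^k gives [2/(k+1) if k even, 0 if k odd]. Integrating term-by-term (or equivalently evaluating the antiderivative F(x) = -x^4/2 - x^3 + 13*x^2/2 - 6*x at the endpoints):
  F(1) − F(−1) = -1 − (13) = -14.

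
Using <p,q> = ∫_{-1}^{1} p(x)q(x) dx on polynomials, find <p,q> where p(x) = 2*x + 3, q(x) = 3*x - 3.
<p,q> = -14

Expand the product: p(x)·q(x) = 6*x^2 + 3*x - 9.
∫_{-1}^{1} of each monomial x^k gives [2/(k+1) if k even, 0 if k odd]. Integrating term-by-term (or equivalently evaluating the antiderivative F(x) = 2*x^3 + 3*x^2/2 - 9*x at the endpoints):
  F(1) − F(−1) = -11/2 − (17/2) = -14.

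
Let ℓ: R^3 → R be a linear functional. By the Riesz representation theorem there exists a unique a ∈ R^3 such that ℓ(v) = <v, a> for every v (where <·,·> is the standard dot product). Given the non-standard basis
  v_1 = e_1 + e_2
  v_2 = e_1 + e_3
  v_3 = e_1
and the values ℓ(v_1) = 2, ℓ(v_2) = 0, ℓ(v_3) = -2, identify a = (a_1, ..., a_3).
a = (-2, 4, 2)

Write a = (a_1, ..., a_3) in the standard basis. For each basis vector v_i, ℓ(v_i) = <v_i, a> is a linear equation in the a_j's. Collect the n equations into a matrix system V a = ℓ, where row i of V is v_i (expressed in the standard basis). Since V is invertible (lower-triangular with 1s on the diagonal, up to permutation), solve by back-substitution:
  V =
[[1, 1, 0],
 [1, 0, 1],
 [1, 0, 0]]
  V a = (2, 0, -2)
Solving gives a = (-2, 4, 2).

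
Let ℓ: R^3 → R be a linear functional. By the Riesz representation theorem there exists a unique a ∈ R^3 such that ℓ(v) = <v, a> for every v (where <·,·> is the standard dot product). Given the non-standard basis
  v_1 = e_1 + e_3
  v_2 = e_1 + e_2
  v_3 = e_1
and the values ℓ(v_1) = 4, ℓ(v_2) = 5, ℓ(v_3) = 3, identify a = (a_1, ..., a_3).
a = (3, 2, 1)

Write a = (a_1, ..., a_3) in the standard basis. For each basis vector v_i, ℓ(v_i) = <v_i, a> is a linear equation in the a_j's. Collect the n equations into a matrix system V a = ℓ, where row i of V is v_i (expressed in the standard basis). Since V is invertible (lower-triangular with 1s on the diagonal, up to permutation), solve by back-substitution:
  V =
[[1, 0, 1],
 [1, 1, 0],
 [1, 0, 0]]
  V a = (4, 5, 3)
Solving gives a = (3, 2, 1).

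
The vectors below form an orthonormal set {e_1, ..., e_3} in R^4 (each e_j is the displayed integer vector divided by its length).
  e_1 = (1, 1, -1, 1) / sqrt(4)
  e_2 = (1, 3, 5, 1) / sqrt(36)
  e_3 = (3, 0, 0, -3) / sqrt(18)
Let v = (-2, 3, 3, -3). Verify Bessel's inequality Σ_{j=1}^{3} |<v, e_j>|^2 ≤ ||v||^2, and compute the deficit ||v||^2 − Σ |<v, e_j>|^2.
Σ |<v, e_j>|^2 = 151/9; ||v||^2 = 31; deficit = 128/9

Write each e_j = u_j / sqrt(<u_j, u_j>) where u_j is the displayed integer vector. Then <v, e_j> = <v, u_j> / sqrt(<u_j, u_j>), so |<v, e_j>|^2 = <v, u_j>^2 / <u_j, u_j>.
Coefficients: <v, e_1> = -5/sqrt(4), <v, e_2> = 19/sqrt(36), <v, e_3> = 3/sqrt(18).
Square and sum: Σ |<v, e_j>|^2 = 151/9.
Compute ||v||^2 = v·v = 31.
Deficit = 31 − 151/9 = 128/9 ≥ 0, confirming Bessel's inequality. (The deficit equals ||v − Σ <v,e_j> e_j||^2, the squared distance from v to span{e_j}.)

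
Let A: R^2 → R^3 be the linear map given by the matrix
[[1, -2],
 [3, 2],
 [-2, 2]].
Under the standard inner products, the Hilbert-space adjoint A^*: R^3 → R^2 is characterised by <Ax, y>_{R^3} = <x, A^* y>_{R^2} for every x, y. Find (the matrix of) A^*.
A^* = A^T =
[[1, 3, -2],
 [-2, 2, 2]]

For real matrices with standard dot products, the defining identity <Ax, y> = <x, A^* y> gives (Ax)^T y = x^T (A^*) y, i.e. x^T A^T y = x^T (A^*) y. Since this holds for all x, y, we must have A^* = A^T. Therefore
A^* =
[[1, 3, -2],
 [-2, 2, 2]].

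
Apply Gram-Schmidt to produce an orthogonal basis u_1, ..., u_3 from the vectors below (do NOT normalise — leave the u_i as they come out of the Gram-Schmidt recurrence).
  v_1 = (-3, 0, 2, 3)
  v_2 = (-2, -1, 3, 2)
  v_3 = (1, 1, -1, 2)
Orthogonal basis:
  u_1 = (-3, 0, 2, 3)
  u_2 = (5/11, -1, 15/11, -5/11)
  u_3 = (55/36, 5/36, 1/12, 53/36)

Apply the Gram-Schmidt recurrence
  u_1 = v_1
  u_i = v_i − Σ_{j<i} ((v_i · u_j) / (u_j · u_j)) · u_j.

Step by step this gives:
  u_1 = (-3, 0, 2, 3)
  u_2 = (5/11, -1, 15/11, -5/11)
  u_3 = (55/36, 5/36, 1/12, 53/36)

Orthogonality check:
  u_2 · u_1 = 0 (should be 0)
  u_3 · u_1 = 0 (should be 0)
  u_3 · u_2 = 0 (should be 0)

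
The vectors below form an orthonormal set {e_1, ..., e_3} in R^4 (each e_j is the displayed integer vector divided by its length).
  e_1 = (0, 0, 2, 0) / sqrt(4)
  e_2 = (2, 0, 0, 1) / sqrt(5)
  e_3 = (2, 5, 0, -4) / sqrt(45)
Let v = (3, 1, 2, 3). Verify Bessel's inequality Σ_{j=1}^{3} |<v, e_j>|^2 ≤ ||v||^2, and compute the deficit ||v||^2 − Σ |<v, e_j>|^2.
Σ |<v, e_j>|^2 = 182/9; ||v||^2 = 23; deficit = 25/9

Write each e_j = u_j / sqrt(<u_j, u_j>) where u_j is the displayed integer vector. Then <v, e_j> = <v, u_j> / sqrt(<u_j, u_j>), so |<v, e_j>|^2 = <v, u_j>^2 / <u_j, u_j>.
Coefficients: <v, e_1> = 4/sqrt(4), <v, e_2> = 9/sqrt(5), <v, e_3> = -1/sqrt(45).
Square and sum: Σ |<v, e_j>|^2 = 182/9.
Compute ||v||^2 = v·v = 23.
Deficit = 23 − 182/9 = 25/9 ≥ 0, confirming Bessel's inequality. (The deficit equals ||v − Σ <v,e_j> e_j||^2, the squared distance from v to span{e_j}.)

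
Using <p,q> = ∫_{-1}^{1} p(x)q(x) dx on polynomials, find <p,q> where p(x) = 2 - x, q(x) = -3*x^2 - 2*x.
<p,q> = -8/3

Expand the product: p(x)·q(x) = 3*x^3 - 4*x^2 - 4*x.
∫_{-1}^{1} of each monomial x^k gives [2/(k+1) if k even, 0 if k odd]. Integrating term-by-term (or equivalently evaluating the antiderivative F(x) = 3*x^4/4 - 4*x^3/3 - 2*x^2 at the endpoints):
  F(1) − F(−1) = -31/12 − (1/12) = -8/3.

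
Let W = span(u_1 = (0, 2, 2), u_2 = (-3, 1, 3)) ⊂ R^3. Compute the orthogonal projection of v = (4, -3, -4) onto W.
proj_W(v) = (39/11, -51/22, -103/22)

Set up U = [u_1 | ... | u_2] ∈ R^(3×2). The projector onto W = col(U) is P = U (U^T U)^(-1) U^T.
Compute U^T U =
  [8, 8]
  [8, 19],
and U^T v = (-14, -27).
Solve U^T U · c = U^T v for the coefficients: c = (-25/44, -13/11). The projection is proj_W(v) = U c.
Check: (v - proj_W(v)) · u_1 = 0  (should be 0).
Check: (v - proj_W(v)) · u_2 = 0  (should be 0).
Result: proj_W(v) = (39/11, -51/22, -103/22).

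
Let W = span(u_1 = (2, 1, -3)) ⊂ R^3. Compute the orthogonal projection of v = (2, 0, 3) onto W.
proj_W(v) = (-5/7, -5/14, 15/14)

Set up U = [u_1 | ... | u_1] ∈ R^(3×1). The projector onto W = col(U) is P = U (U^T U)^(-1) U^T.
Compute U^T U =
  [14],
and U^T v = (-5).
Solve U^T U · c = U^T v for the coefficients: c = (-5/14). The projection is proj_W(v) = U c.
Check: (v - proj_W(v)) · u_1 = 0  (should be 0).
Result: proj_W(v) = (-5/7, -5/14, 15/14).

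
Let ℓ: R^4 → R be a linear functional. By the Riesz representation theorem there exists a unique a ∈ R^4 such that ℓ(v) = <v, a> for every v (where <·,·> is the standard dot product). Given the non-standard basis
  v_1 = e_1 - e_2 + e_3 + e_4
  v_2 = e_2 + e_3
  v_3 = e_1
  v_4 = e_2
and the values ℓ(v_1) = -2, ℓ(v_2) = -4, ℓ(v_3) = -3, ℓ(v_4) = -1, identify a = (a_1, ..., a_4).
a = (-3, -1, -3, 3)

Write a = (a_1, ..., a_4) in the standard basis. For each basis vector v_i, ℓ(v_i) = <v_i, a> is a linear equation in the a_j's. Collect the n equations into a matrix system V a = ℓ, where row i of V is v_i (expressed in the standard basis). Since V is invertible (lower-triangular with 1s on the diagonal, up to permutation), solve by back-substitution:
  V =
[[1, -1, 1, 1],
 [0, 1, 1, 0],
 [1, 0, 0, 0],
 [0, 1, 0, 0]]
  V a = (-2, -4, -3, -1)
Solving gives a = (-3, -1, -3, 3).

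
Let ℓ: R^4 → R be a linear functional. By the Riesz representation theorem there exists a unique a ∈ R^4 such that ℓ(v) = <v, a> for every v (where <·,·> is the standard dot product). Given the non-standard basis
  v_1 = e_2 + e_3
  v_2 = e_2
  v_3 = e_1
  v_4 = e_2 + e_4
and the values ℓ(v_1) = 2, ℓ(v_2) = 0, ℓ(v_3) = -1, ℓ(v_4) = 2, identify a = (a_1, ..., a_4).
a = (-1, 0, 2, 2)

Write a = (a_1, ..., a_4) in the standard basis. For each basis vector v_i, ℓ(v_i) = <v_i, a> is a linear equation in the a_j's. Collect the n equations into a matrix system V a = ℓ, where row i of V is v_i (expressed in the standard basis). Since V is invertible (lower-triangular with 1s on the diagonal, up to permutation), solve by back-substitution:
  V =
[[0, 1, 1, 0],
 [0, 1, 0, 0],
 [1, 0, 0, 0],
 [0, 1, 0, 1]]
  V a = (2, 0, -1, 2)
Solving gives a = (-1, 0, 2, 2).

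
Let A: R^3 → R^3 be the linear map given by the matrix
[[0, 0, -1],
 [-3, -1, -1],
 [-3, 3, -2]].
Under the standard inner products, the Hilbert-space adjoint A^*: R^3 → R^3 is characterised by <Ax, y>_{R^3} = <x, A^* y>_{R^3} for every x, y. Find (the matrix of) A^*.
A^* = A^T =
[[0, -3, -3],
 [0, -1, 3],
 [-1, -1, -2]]

For real matrices with standard dot products, the defining identity <Ax, y> = <x, A^* y> gives (Ax)^T y = x^T (A^*) y, i.e. x^T A^T y = x^T (A^*) y. Since this holds for all x, y, we must have A^* = A^T. Therefore
A^* =
[[0, -3, -3],
 [0, -1, 3],
 [-1, -1, -2]].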